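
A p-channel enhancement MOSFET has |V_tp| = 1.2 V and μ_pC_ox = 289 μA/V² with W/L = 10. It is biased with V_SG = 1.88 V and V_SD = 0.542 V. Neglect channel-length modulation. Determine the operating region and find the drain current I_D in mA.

Triode; I_D = 0.641 mA

k_p = μ_pC_ox · (W/L) = 2.89 mA/V².
V_ov = V_SG − |V_tp| = 1.88 − 1.2 = 0.68 V.
Since V_SD = 0.542 V < V_ov = 0.68 V, the device is in the triode region.
I_D = k_p [V_ov · V_SD − ½ V_SD²] = 2.89 × [0.68 × 0.542 − 0.5 × 0.542²] = 0.641 mA.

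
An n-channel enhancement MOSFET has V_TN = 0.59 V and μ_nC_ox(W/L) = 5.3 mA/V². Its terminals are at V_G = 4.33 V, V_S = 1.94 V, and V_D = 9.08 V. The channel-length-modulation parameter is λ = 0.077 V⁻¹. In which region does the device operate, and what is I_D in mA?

V_GS = V_G − V_S = 4.33 − 1.94 = 2.39 V; V_DS = V_D − V_S = 9.08 − 1.94 = 7.14 V.
V_ov = V_GS − V_TN = 2.39 − 0.59 = 1.8 V.
Since V_DS = 7.14 V ≥ V_ov = 1.8 V, the device is in saturation.
I_D = ½ k_n V_ov² (1 + λ V_DS) = 0.5 × 5.3 × 1.8² × (1 + 0.077 × 7.14) = 13.3 mA.

Saturation; I_D = 13.3 mA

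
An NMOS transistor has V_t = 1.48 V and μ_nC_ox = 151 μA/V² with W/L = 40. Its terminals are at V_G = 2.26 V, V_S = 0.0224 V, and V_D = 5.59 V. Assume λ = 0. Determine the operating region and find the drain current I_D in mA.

V_GS = V_G − V_S = 2.26 − 0.0224 = 2.24 V; V_DS = V_D − V_S = 5.59 − 0.0224 = 5.57 V.
k_n = μ_nC_ox · (W/L) = 6.04 mA/V².
V_ov = V_GS − V_t = 2.24 − 1.48 = 0.758 V.
Since V_DS = 5.57 V ≥ V_ov = 0.758 V, the device is in saturation.
I_D = ½ k_n V_ov² = 0.5 × 6.04 × 0.758² = 1.73 mA.

Saturation; I_D = 1.73 mA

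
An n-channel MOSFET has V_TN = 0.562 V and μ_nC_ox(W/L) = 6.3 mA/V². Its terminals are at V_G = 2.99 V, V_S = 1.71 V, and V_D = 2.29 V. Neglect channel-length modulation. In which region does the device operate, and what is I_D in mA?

V_GS = V_G − V_S = 2.99 − 1.71 = 1.28 V; V_DS = V_D − V_S = 2.29 − 1.71 = 0.58 V.
V_ov = V_GS − V_TN = 1.28 − 0.562 = 0.718 V.
Since V_DS = 0.58 V < V_ov = 0.718 V, the device is in the triode region.
I_D = k_n [V_ov · V_DS − ½ V_DS²] = 6.3 × [0.718 × 0.58 − 0.5 × 0.58²] = 1.56 mA.

Triode; I_D = 1.56 mA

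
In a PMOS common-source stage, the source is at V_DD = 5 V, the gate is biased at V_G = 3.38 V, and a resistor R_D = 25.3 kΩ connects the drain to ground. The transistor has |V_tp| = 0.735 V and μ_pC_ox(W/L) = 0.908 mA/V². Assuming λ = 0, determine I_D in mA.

I_D = 0.187 mA

V_SG = V_DD − V_G = 5 − 3.38 = 1.62 V, so V_ov = 1.62 − 0.735 = 0.885 V.
Assume saturation: I_D = ½ k_p V_ov² = 0.5 × 0.908 × 0.885² = 0.356 mA, giving V_SD = V_DD − I_D R_D = 5 − 0.356 × 25.3 = -4 V.
But -4 V < V_ov = 0.885 V, so the device is actually in triode.
In triode I_D = k_p[V_ov V_SD − ½ V_SD²] and I_D = (V_DD − V_SD)/R_D. Equating: 11.5 V_SD² − 21.33 V_SD + 5 = 0, giving V_SD = 0.275 V (the root below V_ov).
I_D = (5 − 0.275) / 25.3 = 0.187 mA.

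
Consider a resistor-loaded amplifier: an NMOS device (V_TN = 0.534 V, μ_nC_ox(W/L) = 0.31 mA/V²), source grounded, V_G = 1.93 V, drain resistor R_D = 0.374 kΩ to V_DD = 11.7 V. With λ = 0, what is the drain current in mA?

V_GS = V_G = 1.93 V, so V_ov = 1.93 − 0.534 = 1.4 V.
Assume saturation: I_D = ½ k_n V_ov² = 0.5 × 0.31 × 1.4² = 0.302 mA, giving V_DS = V_DD − I_D R_D = 11.7 − 0.302 × 0.374 = 11.6 V.
V_DS = 11.6 V ≥ V_ov = 1.4 V, confirming saturation.

I_D = 0.302 mA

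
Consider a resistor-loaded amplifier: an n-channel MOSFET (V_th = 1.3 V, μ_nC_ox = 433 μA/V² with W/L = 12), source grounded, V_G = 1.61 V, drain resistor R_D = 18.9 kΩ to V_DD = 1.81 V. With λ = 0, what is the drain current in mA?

V_GS = V_G = 1.61 V, so V_ov = 1.61 − 1.3 = 0.31 V.
k_n = μ_nC_ox · (W/L) = 5.196 mA/V².
Assume saturation: I_D = ½ k_n V_ov² = 0.5 × 5.196 × 0.31² = 0.25 mA, giving V_DS = V_DD − I_D R_D = 1.81 − 0.25 × 18.9 = -2.91 V.
But -2.91 V < V_ov = 0.31 V, so the device is actually in triode.
In triode I_D = k_n[V_ov V_DS − ½ V_DS²] and I_D = (V_DD − V_DS)/R_D. Equating: 49.1 V_DS² − 31.44 V_DS + 1.81 = 0, giving V_DS = 0.064 V (the root below V_ov).
I_D = (1.81 − 0.064) / 18.9 = 0.0924 mA.

I_D = 0.0924 mA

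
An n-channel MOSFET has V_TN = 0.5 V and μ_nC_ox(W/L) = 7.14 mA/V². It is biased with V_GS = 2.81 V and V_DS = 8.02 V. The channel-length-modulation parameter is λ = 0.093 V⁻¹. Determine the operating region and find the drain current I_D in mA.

V_ov = V_GS − V_TN = 2.81 − 0.5 = 2.31 V.
Since V_DS = 8.02 V ≥ V_ov = 2.31 V, the device is in saturation.
I_D = ½ k_n V_ov² (1 + λ V_DS) = 0.5 × 7.14 × 2.31² × (1 + 0.093 × 8.02) = 33.3 mA.

Saturation; I_D = 33.3 mA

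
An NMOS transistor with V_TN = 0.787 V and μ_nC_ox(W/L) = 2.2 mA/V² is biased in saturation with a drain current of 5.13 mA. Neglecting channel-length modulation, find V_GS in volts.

V_GS = 2.95 V

In saturation I_D = ½ k_n (V_GS − V_TN)², so V_GS − V_TN = √(2 I_D / k_n) = √(2 × 5.13 / 2.2) = 2.16 V.
V_GS = 0.787 + 2.16 = 2.95 V.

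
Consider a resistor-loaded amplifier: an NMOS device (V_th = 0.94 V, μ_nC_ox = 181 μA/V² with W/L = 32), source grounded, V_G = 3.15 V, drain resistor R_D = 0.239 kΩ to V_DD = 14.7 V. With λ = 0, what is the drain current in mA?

I_D = 14.1 mA

V_GS = V_G = 3.15 V, so V_ov = 3.15 − 0.94 = 2.21 V.
k_n = μ_nC_ox · (W/L) = 5.792 mA/V².
Assume saturation: I_D = ½ k_n V_ov² = 0.5 × 5.792 × 2.21² = 14.1 mA, giving V_DS = V_DD − I_D R_D = 14.7 − 14.1 × 0.239 = 11.3 V.
V_DS = 11.3 V ≥ V_ov = 2.21 V, confirming saturation.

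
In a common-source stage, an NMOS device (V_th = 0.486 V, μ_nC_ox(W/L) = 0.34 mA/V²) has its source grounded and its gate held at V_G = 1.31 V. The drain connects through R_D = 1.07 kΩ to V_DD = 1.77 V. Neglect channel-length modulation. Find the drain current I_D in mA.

I_D = 0.115 mA

V_GS = V_G = 1.31 V, so V_ov = 1.31 − 0.486 = 0.824 V.
Assume saturation: I_D = ½ k_n V_ov² = 0.5 × 0.34 × 0.824² = 0.115 mA, giving V_DS = V_DD − I_D R_D = 1.77 − 0.115 × 1.07 = 1.65 V.
V_DS = 1.65 V ≥ V_ov = 0.824 V, confirming saturation.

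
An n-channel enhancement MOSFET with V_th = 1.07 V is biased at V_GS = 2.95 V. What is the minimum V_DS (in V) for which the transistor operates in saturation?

V_DS,sat = 1.88 V

The boundary between triode and saturation is V_DS = V_GS − V_th = V_ov.
V_ov = 2.95 − 1.07 = 1.88 V.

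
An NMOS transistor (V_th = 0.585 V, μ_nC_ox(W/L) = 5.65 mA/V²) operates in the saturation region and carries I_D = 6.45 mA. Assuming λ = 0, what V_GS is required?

V_GS = 2.10 V

In saturation I_D = ½ k_n (V_GS − V_th)², so V_GS − V_th = √(2 I_D / k_n) = √(2 × 6.45 / 5.65) = 1.51 V.
V_GS = 0.585 + 1.51 = 2.1 V.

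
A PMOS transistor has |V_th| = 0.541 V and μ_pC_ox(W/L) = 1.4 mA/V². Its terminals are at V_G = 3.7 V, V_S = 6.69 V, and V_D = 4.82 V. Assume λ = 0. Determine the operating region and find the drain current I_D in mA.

V_SG = V_S − V_G = 6.69 − 3.7 = 2.99 V; V_SD = V_S − V_D = 6.69 − 4.82 = 1.87 V.
V_ov = V_SG − |V_th| = 2.99 − 0.541 = 2.45 V.
Since V_SD = 1.87 V < V_ov = 2.45 V, the device is in the triode region.
I_D = k_p [V_ov · V_SD − ½ V_SD²] = 1.4 × [2.45 × 1.87 − 0.5 × 1.87²] = 3.96 mA.

Triode; I_D = 3.96 mA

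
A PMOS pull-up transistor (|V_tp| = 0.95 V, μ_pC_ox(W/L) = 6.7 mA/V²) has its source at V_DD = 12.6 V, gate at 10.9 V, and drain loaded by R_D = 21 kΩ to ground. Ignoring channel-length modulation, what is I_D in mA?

I_D = 0.594 mA

V_SG = V_DD − V_G = 12.6 − 10.9 = 1.7 V, so V_ov = 1.7 − 0.95 = 0.75 V.
Assume saturation: I_D = ½ k_p V_ov² = 0.5 × 6.7 × 0.75² = 1.88 mA, giving V_SD = V_DD − I_D R_D = 12.6 − 1.88 × 21 = -27 V.
But -27 V < V_ov = 0.75 V, so the device is actually in triode.
In triode I_D = k_p[V_ov V_SD − ½ V_SD²] and I_D = (V_DD − V_SD)/R_D. Equating: 70.4 V_SD² − 106.5 V_SD + 12.6 = 0, giving V_SD = 0.129 V (the root below V_ov).
I_D = (12.6 − 0.129) / 21 = 0.594 mA.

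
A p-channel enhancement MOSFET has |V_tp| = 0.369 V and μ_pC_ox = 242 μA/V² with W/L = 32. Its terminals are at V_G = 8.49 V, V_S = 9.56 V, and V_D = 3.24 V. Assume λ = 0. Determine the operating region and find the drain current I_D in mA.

V_SG = V_S − V_G = 9.56 − 8.49 = 1.07 V; V_SD = V_S − V_D = 9.56 − 3.24 = 6.32 V.
k_p = μ_pC_ox · (W/L) = 7.744 mA/V².
V_ov = V_SG − |V_tp| = 1.07 − 0.369 = 0.701 V.
Since V_SD = 6.32 V ≥ V_ov = 0.701 V, the device is in saturation.
I_D = ½ k_p V_ov² = 0.5 × 7.744 × 0.701² = 1.9 mA.

Saturation; I_D = 1.90 mA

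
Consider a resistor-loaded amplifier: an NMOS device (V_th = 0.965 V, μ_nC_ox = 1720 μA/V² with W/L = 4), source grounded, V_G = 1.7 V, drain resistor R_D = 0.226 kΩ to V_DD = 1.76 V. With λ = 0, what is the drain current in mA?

I_D = 1.86 mA

V_GS = V_G = 1.7 V, so V_ov = 1.7 − 0.965 = 0.735 V.
k_n = μ_nC_ox · (W/L) = 6.88 mA/V².
Assume saturation: I_D = ½ k_n V_ov² = 0.5 × 6.88 × 0.735² = 1.86 mA, giving V_DS = V_DD − I_D R_D = 1.76 − 1.86 × 0.226 = 1.34 V.
V_DS = 1.34 V ≥ V_ov = 0.735 V, confirming saturation.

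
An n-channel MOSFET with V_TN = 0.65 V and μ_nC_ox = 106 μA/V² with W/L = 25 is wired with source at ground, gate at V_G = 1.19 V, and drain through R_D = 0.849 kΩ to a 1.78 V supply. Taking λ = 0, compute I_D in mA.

V_GS = V_G = 1.19 V, so V_ov = 1.19 − 0.65 = 0.54 V.
k_n = μ_nC_ox · (W/L) = 2.65 mA/V².
Assume saturation: I_D = ½ k_n V_ov² = 0.5 × 2.65 × 0.54² = 0.386 mA, giving V_DS = V_DD − I_D R_D = 1.78 − 0.386 × 0.849 = 1.45 V.
V_DS = 1.45 V ≥ V_ov = 0.54 V, confirming saturation.

I_D = 0.386 mA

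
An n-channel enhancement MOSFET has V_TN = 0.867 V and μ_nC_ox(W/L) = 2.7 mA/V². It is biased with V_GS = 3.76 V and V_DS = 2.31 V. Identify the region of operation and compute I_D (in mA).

Triode; I_D = 10.8 mA

V_ov = V_GS − V_TN = 3.76 − 0.867 = 2.89 V.
Since V_DS = 2.31 V < V_ov = 2.89 V, the device is in the triode region.
I_D = k_n [V_ov · V_DS − ½ V_DS²] = 2.7 × [2.89 × 2.31 − 0.5 × 2.31²] = 10.8 mA.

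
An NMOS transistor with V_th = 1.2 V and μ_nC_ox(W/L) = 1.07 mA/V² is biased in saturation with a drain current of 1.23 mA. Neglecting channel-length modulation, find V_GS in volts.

In saturation I_D = ½ k_n (V_GS − V_th)², so V_GS − V_th = √(2 I_D / k_n) = √(2 × 1.23 / 1.07) = 1.52 V.
V_GS = 1.2 + 1.52 = 2.72 V.

V_GS = 2.72 V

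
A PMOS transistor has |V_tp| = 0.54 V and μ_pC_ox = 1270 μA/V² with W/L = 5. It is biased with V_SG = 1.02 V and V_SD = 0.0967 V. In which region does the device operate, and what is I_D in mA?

Triode; I_D = 0.265 mA

k_p = μ_pC_ox · (W/L) = 6.35 mA/V².
V_ov = V_SG − |V_tp| = 1.02 − 0.54 = 0.48 V.
Since V_SD = 0.0967 V < V_ov = 0.48 V, the device is in the triode region.
I_D = k_p [V_ov · V_SD − ½ V_SD²] = 6.35 × [0.48 × 0.0967 − 0.5 × 0.0967²] = 0.265 mA.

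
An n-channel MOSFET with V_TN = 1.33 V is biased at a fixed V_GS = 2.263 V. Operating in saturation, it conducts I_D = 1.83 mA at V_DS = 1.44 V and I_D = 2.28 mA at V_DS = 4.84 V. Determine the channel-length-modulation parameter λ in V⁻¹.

λ = 0.0807 V⁻¹

With V_GS fixed, I_D ∝ (1 + λ V_DS) in saturation, so I_D2/I_D1 = (1 + λ V_DS2)/(1 + λ V_DS1).
2.28/1.83 = 1.246 = (1 + 4.84 λ)/(1 + 1.44 λ).
Solving: λ (I_D1 V_DS2 − I_D2 V_DS1) = I_D2 − I_D1, so λ = (2.28 − 1.83) / (1.83 × 4.84 − 2.28 × 1.44) = 0.45 / 5.57 = 0.0807 V⁻¹.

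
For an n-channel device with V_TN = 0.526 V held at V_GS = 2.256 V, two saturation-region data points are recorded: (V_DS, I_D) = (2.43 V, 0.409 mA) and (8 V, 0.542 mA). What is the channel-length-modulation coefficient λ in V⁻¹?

λ = 0.0680 V⁻¹

With V_GS fixed, I_D ∝ (1 + λ V_DS) in saturation, so I_D2/I_D1 = (1 + λ V_DS2)/(1 + λ V_DS1).
0.542/0.409 = 1.325 = (1 + 8 λ)/(1 + 2.43 λ).
Solving: λ (I_D1 V_DS2 − I_D2 V_DS1) = I_D2 − I_D1, so λ = (0.542 − 0.409) / (0.409 × 8 − 0.542 × 2.43) = 0.133 / 1.95 = 0.068 V⁻¹.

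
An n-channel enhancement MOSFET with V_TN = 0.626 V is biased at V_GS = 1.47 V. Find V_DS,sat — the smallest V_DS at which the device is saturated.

The boundary between triode and saturation is V_DS = V_GS − V_TN = V_ov.
V_ov = 1.47 − 0.626 = 0.844 V.

V_DS,sat = 0.844 V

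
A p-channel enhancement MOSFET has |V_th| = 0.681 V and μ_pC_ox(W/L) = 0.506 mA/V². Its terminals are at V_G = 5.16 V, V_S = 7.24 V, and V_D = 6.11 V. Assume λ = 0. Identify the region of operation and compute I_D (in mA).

V_SG = V_S − V_G = 7.24 − 5.16 = 2.08 V; V_SD = V_S − V_D = 7.24 − 6.11 = 1.13 V.
V_ov = V_SG − |V_th| = 2.08 − 0.681 = 1.4 V.
Since V_SD = 1.13 V < V_ov = 1.4 V, the device is in the triode region.
I_D = k_p [V_ov · V_SD − ½ V_SD²] = 0.506 × [1.4 × 1.13 − 0.5 × 1.13²] = 0.477 mA.

Triode; I_D = 0.477 mA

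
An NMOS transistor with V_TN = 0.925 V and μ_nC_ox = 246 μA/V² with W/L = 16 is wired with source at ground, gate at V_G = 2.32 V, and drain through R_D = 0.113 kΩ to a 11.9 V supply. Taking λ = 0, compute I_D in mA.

V_GS = V_G = 2.32 V, so V_ov = 2.32 − 0.925 = 1.39 V.
k_n = μ_nC_ox · (W/L) = 3.936 mA/V².
Assume saturation: I_D = ½ k_n V_ov² = 0.5 × 3.936 × 1.39² = 3.83 mA, giving V_DS = V_DD − I_D R_D = 11.9 − 3.83 × 0.113 = 11.5 V.
V_DS = 11.5 V ≥ V_ov = 1.39 V, confirming saturation.

I_D = 3.83 mA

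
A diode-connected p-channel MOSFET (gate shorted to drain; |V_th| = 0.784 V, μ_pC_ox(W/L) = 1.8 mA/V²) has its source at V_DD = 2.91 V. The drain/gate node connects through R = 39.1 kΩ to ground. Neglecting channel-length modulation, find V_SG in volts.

With gate tied to drain, V_SG = V_SD ≥ V_SG − |V_th|, so the device is in saturation.
KCL at the drain: ½ k_p (V_SG − |V_th|)² = (V_DD − V_SG)/R.
Let x = V_SG − 0.784. Then 35.2 x² + x − 2.126 = 0, giving x = 0.232 V (positive root), so V_SG = 1.02 V.
I_D = (V_DD − V_SG)/R = (2.91 − 1.02) / 39.1 = 0.0484 mA.

V_SG = 1.02 V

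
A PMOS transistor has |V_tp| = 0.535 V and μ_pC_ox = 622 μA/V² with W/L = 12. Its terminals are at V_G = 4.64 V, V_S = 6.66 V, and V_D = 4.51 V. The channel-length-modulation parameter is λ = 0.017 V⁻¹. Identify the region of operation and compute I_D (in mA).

Saturation; I_D = 8.53 mA

V_SG = V_S − V_G = 6.66 − 4.64 = 2.02 V; V_SD = V_S − V_D = 6.66 − 4.51 = 2.15 V.
k_p = μ_pC_ox · (W/L) = 7.464 mA/V².
V_ov = V_SG − |V_tp| = 2.02 − 0.535 = 1.49 V.
Since V_SD = 2.15 V ≥ V_ov = 1.49 V, the device is in saturation.
I_D = ½ k_p V_ov² (1 + λ V_SD) = 0.5 × 7.464 × 1.49² × (1 + 0.017 × 2.15) = 8.53 mA.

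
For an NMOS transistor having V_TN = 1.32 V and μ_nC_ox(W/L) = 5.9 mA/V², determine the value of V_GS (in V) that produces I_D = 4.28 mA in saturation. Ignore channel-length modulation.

V_GS = 2.52 V

In saturation I_D = ½ k_n (V_GS − V_TN)², so V_GS − V_TN = √(2 I_D / k_n) = √(2 × 4.28 / 5.9) = 1.2 V.
V_GS = 1.32 + 1.2 = 2.52 V.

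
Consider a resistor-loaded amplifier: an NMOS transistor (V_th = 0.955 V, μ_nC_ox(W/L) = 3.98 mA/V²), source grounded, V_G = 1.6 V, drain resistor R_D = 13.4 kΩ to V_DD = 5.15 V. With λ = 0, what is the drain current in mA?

V_GS = V_G = 1.6 V, so V_ov = 1.6 − 0.955 = 0.645 V.
Assume saturation: I_D = ½ k_n V_ov² = 0.5 × 3.98 × 0.645² = 0.828 mA, giving V_DS = V_DD − I_D R_D = 5.15 − 0.828 × 13.4 = -5.94 V.
But -5.94 V < V_ov = 0.645 V, so the device is actually in triode.
In triode I_D = k_n[V_ov V_DS − ½ V_DS²] and I_D = (V_DD − V_DS)/R_D. Equating: 26.7 V_DS² − 35.4 V_DS + 5.15 = 0, giving V_DS = 0.166 V (the root below V_ov).
I_D = (5.15 − 0.166) / 13.4 = 0.372 mA.

I_D = 0.372 mA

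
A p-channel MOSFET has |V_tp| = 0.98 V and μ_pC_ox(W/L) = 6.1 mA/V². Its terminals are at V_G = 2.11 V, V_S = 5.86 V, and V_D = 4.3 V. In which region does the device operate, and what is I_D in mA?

V_SG = V_S − V_G = 5.86 − 2.11 = 3.75 V; V_SD = V_S − V_D = 5.86 − 4.3 = 1.56 V.
V_ov = V_SG − |V_tp| = 3.75 − 0.98 = 2.77 V.
Since V_SD = 1.56 V < V_ov = 2.77 V, the device is in the triode region.
I_D = k_p [V_ov · V_SD − ½ V_SD²] = 6.1 × [2.77 × 1.56 − 0.5 × 1.56²] = 18.9 mA.

Triode; I_D = 18.9 mA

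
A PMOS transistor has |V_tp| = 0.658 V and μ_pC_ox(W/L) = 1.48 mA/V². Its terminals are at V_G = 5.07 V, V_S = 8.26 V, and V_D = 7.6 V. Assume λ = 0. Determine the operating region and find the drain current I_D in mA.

V_SG = V_S − V_G = 8.26 − 5.07 = 3.19 V; V_SD = V_S − V_D = 8.26 − 7.6 = 0.66 V.
V_ov = V_SG − |V_tp| = 3.19 − 0.658 = 2.53 V.
Since V_SD = 0.66 V < V_ov = 2.53 V, the device is in the triode region.
I_D = k_p [V_ov · V_SD − ½ V_SD²] = 1.48 × [2.53 × 0.66 − 0.5 × 0.66²] = 2.15 mA.

Triode; I_D = 2.15 mA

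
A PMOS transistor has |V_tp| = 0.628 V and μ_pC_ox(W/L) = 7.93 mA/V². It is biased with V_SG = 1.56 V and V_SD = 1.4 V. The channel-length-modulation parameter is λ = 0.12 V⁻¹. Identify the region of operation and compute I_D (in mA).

V_ov = V_SG − |V_tp| = 1.56 − 0.628 = 0.932 V.
Since V_SD = 1.4 V ≥ V_ov = 0.932 V, the device is in saturation.
I_D = ½ k_p V_ov² (1 + λ V_SD) = 0.5 × 7.93 × 0.932² × (1 + 0.12 × 1.4) = 4.02 mA.

Saturation; I_D = 4.02 mA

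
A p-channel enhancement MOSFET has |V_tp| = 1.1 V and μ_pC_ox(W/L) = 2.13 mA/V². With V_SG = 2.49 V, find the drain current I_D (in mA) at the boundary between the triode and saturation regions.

I_D = 2.06 mA

At the boundary V_SD = V_ov = V_SG − |V_tp| = 2.49 − 1.1 = 1.39 V.
I_D = ½ k_p V_ov² = 0.5 × 2.13 × 1.39² = 2.06 mA.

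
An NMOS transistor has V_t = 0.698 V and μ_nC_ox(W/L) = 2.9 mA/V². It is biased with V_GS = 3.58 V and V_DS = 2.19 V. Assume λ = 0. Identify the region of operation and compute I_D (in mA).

Triode; I_D = 11.3 mA

V_ov = V_GS − V_t = 3.58 − 0.698 = 2.88 V.
Since V_DS = 2.19 V < V_ov = 2.88 V, the device is in the triode region.
I_D = k_n [V_ov · V_DS − ½ V_DS²] = 2.9 × [2.88 × 2.19 − 0.5 × 2.19²] = 11.3 mA.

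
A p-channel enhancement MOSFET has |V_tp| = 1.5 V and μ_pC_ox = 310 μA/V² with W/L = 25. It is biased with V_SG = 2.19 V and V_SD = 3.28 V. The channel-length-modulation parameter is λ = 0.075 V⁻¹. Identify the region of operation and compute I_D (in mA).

Saturation; I_D = 2.30 mA

k_p = μ_pC_ox · (W/L) = 7.75 mA/V².
V_ov = V_SG − |V_tp| = 2.19 − 1.5 = 0.69 V.
Since V_SD = 3.28 V ≥ V_ov = 0.69 V, the device is in saturation.
I_D = ½ k_p V_ov² (1 + λ V_SD) = 0.5 × 7.75 × 0.69² × (1 + 0.075 × 3.28) = 2.3 mA.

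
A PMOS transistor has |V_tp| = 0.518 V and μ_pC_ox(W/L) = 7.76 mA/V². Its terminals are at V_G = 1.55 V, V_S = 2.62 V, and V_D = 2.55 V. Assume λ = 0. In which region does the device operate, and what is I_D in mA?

V_SG = V_S − V_G = 2.62 − 1.55 = 1.07 V; V_SD = V_S − V_D = 2.62 − 2.55 = 0.07 V.
V_ov = V_SG − |V_tp| = 1.07 − 0.518 = 0.552 V.
Since V_SD = 0.07 V < V_ov = 0.552 V, the device is in the triode region.
I_D = k_p [V_ov · V_SD − ½ V_SD²] = 7.76 × [0.552 × 0.07 − 0.5 × 0.07²] = 0.281 mA.

Triode; I_D = 0.281 mA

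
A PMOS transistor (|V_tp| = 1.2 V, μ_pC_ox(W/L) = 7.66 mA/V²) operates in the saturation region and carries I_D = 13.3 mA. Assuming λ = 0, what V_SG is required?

In saturation I_D = ½ k_p (V_SG − |V_tp|)², so V_SG − |V_tp| = √(2 I_D / k_p) = √(2 × 13.3 / 7.66) = 1.86 V.
V_SG = 1.2 + 1.86 = 3.06 V.

V_SG = 3.06 V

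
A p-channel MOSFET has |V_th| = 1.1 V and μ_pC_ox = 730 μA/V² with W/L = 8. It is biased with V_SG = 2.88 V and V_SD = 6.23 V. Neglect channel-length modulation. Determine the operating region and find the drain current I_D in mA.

Saturation; I_D = 9.25 mA

k_p = μ_pC_ox · (W/L) = 5.84 mA/V².
V_ov = V_SG − |V_th| = 2.88 − 1.1 = 1.78 V.
Since V_SD = 6.23 V ≥ V_ov = 1.78 V, the device is in saturation.
I_D = ½ k_p V_ov² = 0.5 × 5.84 × 1.78² = 9.25 mA.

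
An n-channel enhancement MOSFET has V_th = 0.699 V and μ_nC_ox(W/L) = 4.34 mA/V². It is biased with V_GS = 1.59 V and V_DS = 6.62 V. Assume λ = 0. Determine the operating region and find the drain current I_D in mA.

V_ov = V_GS − V_th = 1.59 − 0.699 = 0.891 V.
Since V_DS = 6.62 V ≥ V_ov = 0.891 V, the device is in saturation.
I_D = ½ k_n V_ov² = 0.5 × 4.34 × 0.891² = 1.72 mA.

Saturation; I_D = 1.72 mA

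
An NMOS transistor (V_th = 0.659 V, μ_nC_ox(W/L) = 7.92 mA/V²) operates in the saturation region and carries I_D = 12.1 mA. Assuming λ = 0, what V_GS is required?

In saturation I_D = ½ k_n (V_GS − V_th)², so V_GS − V_th = √(2 I_D / k_n) = √(2 × 12.1 / 7.92) = 1.75 V.
V_GS = 0.659 + 1.75 = 2.41 V.

V_GS = 2.41 V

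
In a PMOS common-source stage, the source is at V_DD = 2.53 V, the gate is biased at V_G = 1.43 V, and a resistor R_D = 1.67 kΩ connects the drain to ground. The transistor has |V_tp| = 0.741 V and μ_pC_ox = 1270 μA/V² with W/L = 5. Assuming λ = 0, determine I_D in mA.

V_SG = V_DD − V_G = 2.53 − 1.43 = 1.1 V, so V_ov = 1.1 − 0.741 = 0.359 V.
k_p = μ_pC_ox · (W/L) = 6.35 mA/V².
Assume saturation: I_D = ½ k_p V_ov² = 0.5 × 6.35 × 0.359² = 0.409 mA, giving V_SD = V_DD − I_D R_D = 2.53 − 0.409 × 1.67 = 1.85 V.
V_SD = 1.85 V ≥ V_ov = 0.359 V, confirming saturation.

I_D = 0.409 mA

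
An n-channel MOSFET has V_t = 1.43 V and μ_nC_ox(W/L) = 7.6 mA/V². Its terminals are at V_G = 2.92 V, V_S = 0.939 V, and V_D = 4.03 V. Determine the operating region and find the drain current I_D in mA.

V_GS = V_G − V_S = 2.92 − 0.939 = 1.98 V; V_DS = V_D − V_S = 4.03 − 0.939 = 3.09 V.
V_ov = V_GS − V_t = 1.98 − 1.43 = 0.551 V.
Since V_DS = 3.09 V ≥ V_ov = 0.551 V, the device is in saturation.
I_D = ½ k_n V_ov² = 0.5 × 7.6 × 0.551² = 1.15 mA.

Saturation; I_D = 1.15 mA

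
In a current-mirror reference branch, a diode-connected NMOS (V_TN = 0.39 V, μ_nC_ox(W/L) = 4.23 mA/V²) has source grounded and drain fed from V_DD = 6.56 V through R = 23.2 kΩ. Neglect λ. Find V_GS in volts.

With gate tied to drain, V_GS = V_DS ≥ V_GS − V_TN, so the device is in saturation.
KCL at the drain: ½ k_n (V_GS − V_TN)² = (V_DD − V_GS)/R.
Let x = V_GS − 0.39. Then 49.1 x² + x − 6.17 = 0, giving x = 0.345 V (positive root), so V_GS = 0.735 V.
I_D = (V_DD − V_GS)/R = (6.56 − 0.735) / 23.2 = 0.251 mA.

V_GS = 0.735 V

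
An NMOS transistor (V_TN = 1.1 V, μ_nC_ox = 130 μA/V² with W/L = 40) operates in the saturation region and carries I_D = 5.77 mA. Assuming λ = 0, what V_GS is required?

V_GS = 2.59 V

k_n = μ_nC_ox · (W/L) = 5.2 mA/V².
In saturation I_D = ½ k_n (V_GS − V_TN)², so V_GS − V_TN = √(2 I_D / k_n) = √(2 × 5.77 / 5.2) = 1.49 V.
V_GS = 1.1 + 1.49 = 2.59 V.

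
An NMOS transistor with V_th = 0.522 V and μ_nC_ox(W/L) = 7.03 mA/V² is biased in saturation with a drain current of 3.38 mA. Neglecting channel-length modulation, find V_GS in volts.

In saturation I_D = ½ k_n (V_GS − V_th)², so V_GS − V_th = √(2 I_D / k_n) = √(2 × 3.38 / 7.03) = 0.981 V.
V_GS = 0.522 + 0.981 = 1.5 V.

V_GS = 1.50 V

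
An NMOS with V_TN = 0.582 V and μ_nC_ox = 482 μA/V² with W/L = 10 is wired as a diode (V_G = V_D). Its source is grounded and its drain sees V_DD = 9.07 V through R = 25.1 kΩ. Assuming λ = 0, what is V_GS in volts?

With gate tied to drain, V_GS = V_DS ≥ V_GS − V_TN, so the device is in saturation.
k_n = μ_nC_ox · (W/L) = 4.82 mA/V².
KCL at the drain: ½ k_n (V_GS − V_TN)² = (V_DD − V_GS)/R.
Let x = V_GS − 0.582. Then 60.5 x² + x − 8.488 = 0, giving x = 0.366 V (positive root), so V_GS = 0.948 V.
I_D = (V_DD − V_GS)/R = (9.07 − 0.948) / 25.1 = 0.324 mA.

V_GS = 0.948 V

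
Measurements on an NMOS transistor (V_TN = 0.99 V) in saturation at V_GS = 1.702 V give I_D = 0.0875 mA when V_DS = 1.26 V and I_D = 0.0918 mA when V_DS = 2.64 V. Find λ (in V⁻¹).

With V_GS fixed, I_D ∝ (1 + λ V_DS) in saturation, so I_D2/I_D1 = (1 + λ V_DS2)/(1 + λ V_DS1).
0.0918/0.0875 = 1.049 = (1 + 2.64 λ)/(1 + 1.26 λ).
Solving: λ (I_D1 V_DS2 − I_D2 V_DS1) = I_D2 − I_D1, so λ = (0.0918 − 0.0875) / (0.0875 × 2.64 − 0.0918 × 1.26) = 0.0043 / 0.115 = 0.0373 V⁻¹.

λ = 0.0373 V⁻¹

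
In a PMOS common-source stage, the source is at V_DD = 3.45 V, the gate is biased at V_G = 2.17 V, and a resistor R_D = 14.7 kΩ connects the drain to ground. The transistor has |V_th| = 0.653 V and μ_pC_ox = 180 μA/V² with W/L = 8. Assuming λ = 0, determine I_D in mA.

I_D = 0.213 mA

V_SG = V_DD − V_G = 3.45 − 2.17 = 1.28 V, so V_ov = 1.28 − 0.653 = 0.627 V.
k_p = μ_pC_ox · (W/L) = 1.44 mA/V².
Assume saturation: I_D = ½ k_p V_ov² = 0.5 × 1.44 × 0.627² = 0.283 mA, giving V_SD = V_DD − I_D R_D = 3.45 − 0.283 × 14.7 = -0.711 V.
But -0.711 V < V_ov = 0.627 V, so the device is actually in triode.
In triode I_D = k_p[V_ov V_SD − ½ V_SD²] and I_D = (V_DD − V_SD)/R_D. Equating: 10.6 V_SD² − 14.27 V_SD + 3.45 = 0, giving V_SD = 0.316 V (the root below V_ov).
I_D = (3.45 − 0.316) / 14.7 = 0.213 mA.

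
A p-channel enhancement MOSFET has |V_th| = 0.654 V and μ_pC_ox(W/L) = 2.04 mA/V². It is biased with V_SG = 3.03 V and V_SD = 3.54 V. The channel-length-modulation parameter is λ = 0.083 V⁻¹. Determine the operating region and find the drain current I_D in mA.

V_ov = V_SG − |V_th| = 3.03 − 0.654 = 2.38 V.
Since V_SD = 3.54 V ≥ V_ov = 2.38 V, the device is in saturation.
I_D = ½ k_p V_ov² (1 + λ V_SD) = 0.5 × 2.04 × 2.38² × (1 + 0.083 × 3.54) = 7.45 mA.

Saturation; I_D = 7.45 mA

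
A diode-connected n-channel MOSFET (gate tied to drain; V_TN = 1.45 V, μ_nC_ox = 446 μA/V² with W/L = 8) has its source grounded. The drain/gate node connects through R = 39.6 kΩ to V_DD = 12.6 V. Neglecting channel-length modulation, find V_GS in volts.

With gate tied to drain, V_GS = V_DS ≥ V_GS − V_TN, so the device is in saturation.
k_n = μ_nC_ox · (W/L) = 3.568 mA/V².
KCL at the drain: ½ k_n (V_GS − V_TN)² = (V_DD − V_GS)/R.
Let x = V_GS − 1.45. Then 70.6 x² + x − 11.15 = 0, giving x = 0.39 V (positive root), so V_GS = 1.84 V.
I_D = (V_DD − V_GS)/R = (12.6 − 1.84) / 39.6 = 0.272 mA.

V_GS = 1.84 V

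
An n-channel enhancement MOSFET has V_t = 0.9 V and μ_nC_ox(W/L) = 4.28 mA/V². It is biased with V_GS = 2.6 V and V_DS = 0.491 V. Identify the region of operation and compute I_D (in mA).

V_ov = V_GS − V_t = 2.6 − 0.9 = 1.7 V.
Since V_DS = 0.491 V < V_ov = 1.7 V, the device is in the triode region.
I_D = k_n [V_ov · V_DS − ½ V_DS²] = 4.28 × [1.7 × 0.491 − 0.5 × 0.491²] = 3.06 mA.

Triode; I_D = 3.06 mA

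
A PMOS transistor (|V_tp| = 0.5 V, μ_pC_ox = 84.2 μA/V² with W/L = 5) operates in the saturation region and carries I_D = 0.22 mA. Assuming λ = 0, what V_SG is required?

k_p = μ_pC_ox · (W/L) = 0.421 mA/V².
In saturation I_D = ½ k_p (V_SG − |V_tp|)², so V_SG − |V_tp| = √(2 I_D / k_p) = √(2 × 0.22 / 0.421) = 1.02 V.
V_SG = 0.5 + 1.02 = 1.52 V.

V_SG = 1.52 V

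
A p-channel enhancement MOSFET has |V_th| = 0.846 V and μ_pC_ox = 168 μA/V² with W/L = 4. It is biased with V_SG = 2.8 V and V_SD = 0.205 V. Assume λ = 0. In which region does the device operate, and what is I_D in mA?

Triode; I_D = 0.255 mA

k_p = μ_pC_ox · (W/L) = 0.672 mA/V².
V_ov = V_SG − |V_th| = 2.8 − 0.846 = 1.95 V.
Since V_SD = 0.205 V < V_ov = 1.95 V, the device is in the triode region.
I_D = k_p [V_ov · V_SD − ½ V_SD²] = 0.672 × [1.95 × 0.205 − 0.5 × 0.205²] = 0.255 mA.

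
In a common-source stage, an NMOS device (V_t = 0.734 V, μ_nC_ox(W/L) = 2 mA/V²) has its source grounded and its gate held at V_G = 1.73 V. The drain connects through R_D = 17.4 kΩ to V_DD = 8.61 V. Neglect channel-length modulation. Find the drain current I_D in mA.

I_D = 0.479 mA

V_GS = V_G = 1.73 V, so V_ov = 1.73 − 0.734 = 0.996 V.
Assume saturation: I_D = ½ k_n V_ov² = 0.5 × 2 × 0.996² = 0.992 mA, giving V_DS = V_DD − I_D R_D = 8.61 − 0.992 × 17.4 = -8.65 V.
But -8.65 V < V_ov = 0.996 V, so the device is actually in triode.
In triode I_D = k_n[V_ov V_DS − ½ V_DS²] and I_D = (V_DD − V_DS)/R_D. Equating: 17.4 V_DS² − 35.66 V_DS + 8.61 = 0, giving V_DS = 0.28 V (the root below V_ov).
I_D = (8.61 − 0.28) / 17.4 = 0.479 mA.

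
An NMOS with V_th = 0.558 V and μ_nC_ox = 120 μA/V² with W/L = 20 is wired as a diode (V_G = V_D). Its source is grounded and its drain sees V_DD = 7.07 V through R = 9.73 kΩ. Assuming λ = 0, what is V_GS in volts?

With gate tied to drain, V_GS = V_DS ≥ V_GS − V_th, so the device is in saturation.
k_n = μ_nC_ox · (W/L) = 2.4 mA/V².
KCL at the drain: ½ k_n (V_GS − V_th)² = (V_DD − V_GS)/R.
Let x = V_GS − 0.558. Then 11.7 x² + x − 6.512 = 0, giving x = 0.705 V (positive root), so V_GS = 1.26 V.
I_D = (V_DD − V_GS)/R = (7.07 − 1.26) / 9.73 = 0.597 mA.

V_GS = 1.26 V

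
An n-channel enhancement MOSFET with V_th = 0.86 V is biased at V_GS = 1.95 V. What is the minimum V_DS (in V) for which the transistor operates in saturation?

The boundary between triode and saturation is V_DS = V_GS − V_th = V_ov.
V_ov = 1.95 − 0.86 = 1.09 V.

V_DS,sat = 1.09 V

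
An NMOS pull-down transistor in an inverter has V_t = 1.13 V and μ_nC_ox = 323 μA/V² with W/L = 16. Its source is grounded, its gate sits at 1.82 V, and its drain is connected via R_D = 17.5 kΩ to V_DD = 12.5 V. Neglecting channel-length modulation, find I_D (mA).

I_D = 0.701 mA

V_GS = V_G = 1.82 V, so V_ov = 1.82 − 1.13 = 0.69 V.
k_n = μ_nC_ox · (W/L) = 5.168 mA/V².
Assume saturation: I_D = ½ k_n V_ov² = 0.5 × 5.168 × 0.69² = 1.23 mA, giving V_DS = V_DD − I_D R_D = 12.5 − 1.23 × 17.5 = -9.03 V.
But -9.03 V < V_ov = 0.69 V, so the device is actually in triode.
In triode I_D = k_n[V_ov V_DS − ½ V_DS²] and I_D = (V_DD − V_DS)/R_D. Equating: 45.2 V_DS² − 63.4 V_DS + 12.5 = 0, giving V_DS = 0.237 V (the root below V_ov).
I_D = (12.5 − 0.237) / 17.5 = 0.701 mA.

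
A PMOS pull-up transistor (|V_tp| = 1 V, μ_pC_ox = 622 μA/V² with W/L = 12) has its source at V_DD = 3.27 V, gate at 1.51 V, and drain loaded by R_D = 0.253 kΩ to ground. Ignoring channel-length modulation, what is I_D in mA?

I_D = 2.16 mA

V_SG = V_DD − V_G = 3.27 − 1.51 = 1.76 V, so V_ov = 1.76 − 1 = 0.76 V.
k_p = μ_pC_ox · (W/L) = 7.464 mA/V².
Assume saturation: I_D = ½ k_p V_ov² = 0.5 × 7.464 × 0.76² = 2.16 mA, giving V_SD = V_DD − I_D R_D = 3.27 − 2.16 × 0.253 = 2.72 V.
V_SD = 2.72 V ≥ V_ov = 0.76 V, confirming saturation.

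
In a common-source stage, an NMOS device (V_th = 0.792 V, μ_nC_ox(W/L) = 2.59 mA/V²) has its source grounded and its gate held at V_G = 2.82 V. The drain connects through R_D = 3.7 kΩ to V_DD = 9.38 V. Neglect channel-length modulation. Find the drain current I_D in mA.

V_GS = V_G = 2.82 V, so V_ov = 2.82 − 0.792 = 2.03 V.
Assume saturation: I_D = ½ k_n V_ov² = 0.5 × 2.59 × 2.03² = 5.33 mA, giving V_DS = V_DD − I_D R_D = 9.38 − 5.33 × 3.7 = -10.3 V.
But -10.3 V < V_ov = 2.03 V, so the device is actually in triode.
In triode I_D = k_n[V_ov V_DS − ½ V_DS²] and I_D = (V_DD − V_DS)/R_D. Equating: 4.79 V_DS² − 20.43 V_DS + 9.38 = 0, giving V_DS = 0.523 V (the root below V_ov).
I_D = (9.38 − 0.523) / 3.7 = 2.39 mA.

I_D = 2.39 mA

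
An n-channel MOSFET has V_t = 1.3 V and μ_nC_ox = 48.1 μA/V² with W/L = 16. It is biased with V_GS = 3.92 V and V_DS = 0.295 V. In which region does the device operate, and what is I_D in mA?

k_n = μ_nC_ox · (W/L) = 0.7696 mA/V².
V_ov = V_GS − V_t = 3.92 − 1.3 = 2.62 V.
Since V_DS = 0.295 V < V_ov = 2.62 V, the device is in the triode region.
I_D = k_n [V_ov · V_DS − ½ V_DS²] = 0.7696 × [2.62 × 0.295 − 0.5 × 0.295²] = 0.561 mA.

Triode; I_D = 0.561 mA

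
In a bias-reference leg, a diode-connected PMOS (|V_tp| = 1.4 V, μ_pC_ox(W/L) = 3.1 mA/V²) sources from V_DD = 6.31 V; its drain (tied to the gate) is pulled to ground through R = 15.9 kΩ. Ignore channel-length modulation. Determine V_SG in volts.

With gate tied to drain, V_SG = V_SD ≥ V_SG − |V_tp|, so the device is in saturation.
KCL at the drain: ½ k_p (V_SG − |V_tp|)² = (V_DD − V_SG)/R.
Let x = V_SG − 1.4. Then 24.6 x² + x − 4.91 = 0, giving x = 0.427 V (positive root), so V_SG = 1.83 V.
I_D = (V_DD − V_SG)/R = (6.31 − 1.83) / 15.9 = 0.282 mA.

V_SG = 1.83 V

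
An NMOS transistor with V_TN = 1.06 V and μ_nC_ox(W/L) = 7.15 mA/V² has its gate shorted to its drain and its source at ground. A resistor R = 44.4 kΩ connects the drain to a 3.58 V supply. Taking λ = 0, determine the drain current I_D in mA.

With gate tied to drain, V_GS = V_DS ≥ V_GS − V_TN, so the device is in saturation.
KCL at the drain: ½ k_n (V_GS − V_TN)² = (V_DD − V_GS)/R.
Let x = V_GS − 1.06. Then 159 x² + x − 2.52 = 0, giving x = 0.123 V (positive root), so V_GS = 1.18 V.
I_D = (V_DD − V_GS)/R = (3.58 − 1.18) / 44.4 = 0.054 mA.

I_D = 0.0540 mA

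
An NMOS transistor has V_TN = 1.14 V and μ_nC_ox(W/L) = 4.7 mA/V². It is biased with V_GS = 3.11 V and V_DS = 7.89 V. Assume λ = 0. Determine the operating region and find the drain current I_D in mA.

V_ov = V_GS − V_TN = 3.11 − 1.14 = 1.97 V.
Since V_DS = 7.89 V ≥ V_ov = 1.97 V, the device is in saturation.
I_D = ½ k_n V_ov² = 0.5 × 4.7 × 1.97² = 9.12 mA.

Saturation; I_D = 9.12 mA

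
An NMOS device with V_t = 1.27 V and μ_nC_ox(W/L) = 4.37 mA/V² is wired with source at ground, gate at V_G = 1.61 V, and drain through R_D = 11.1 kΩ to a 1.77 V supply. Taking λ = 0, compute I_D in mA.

I_D = 0.148 mA

V_GS = V_G = 1.61 V, so V_ov = 1.61 − 1.27 = 0.34 V.
Assume saturation: I_D = ½ k_n V_ov² = 0.5 × 4.37 × 0.34² = 0.253 mA, giving V_DS = V_DD − I_D R_D = 1.77 − 0.253 × 11.1 = -1.03 V.
But -1.03 V < V_ov = 0.34 V, so the device is actually in triode.
In triode I_D = k_n[V_ov V_DS − ½ V_DS²] and I_D = (V_DD − V_DS)/R_D. Equating: 24.3 V_DS² − 17.49 V_DS + 1.77 = 0, giving V_DS = 0.122 V (the root below V_ov).
I_D = (1.77 − 0.122) / 11.1 = 0.148 mA.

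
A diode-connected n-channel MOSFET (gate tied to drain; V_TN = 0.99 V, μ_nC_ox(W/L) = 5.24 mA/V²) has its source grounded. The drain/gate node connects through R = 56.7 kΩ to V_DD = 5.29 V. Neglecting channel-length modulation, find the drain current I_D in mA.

With gate tied to drain, V_GS = V_DS ≥ V_GS − V_TN, so the device is in saturation.
KCL at the drain: ½ k_n (V_GS − V_TN)² = (V_DD − V_GS)/R.
Let x = V_GS − 0.99. Then 149 x² + x − 4.3 = 0, giving x = 0.167 V (positive root), so V_GS = 1.16 V.
I_D = (V_DD − V_GS)/R = (5.29 − 1.16) / 56.7 = 0.0729 mA.

I_D = 0.0729 mA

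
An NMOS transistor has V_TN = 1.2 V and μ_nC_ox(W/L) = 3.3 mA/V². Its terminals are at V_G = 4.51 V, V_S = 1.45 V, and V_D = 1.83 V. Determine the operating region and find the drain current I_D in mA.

V_GS = V_G − V_S = 4.51 − 1.45 = 3.06 V; V_DS = V_D − V_S = 1.83 − 1.45 = 0.38 V.
V_ov = V_GS − V_TN = 3.06 − 1.2 = 1.86 V.
Since V_DS = 0.38 V < V_ov = 1.86 V, the device is in the triode region.
I_D = k_n [V_ov · V_DS − ½ V_DS²] = 3.3 × [1.86 × 0.38 − 0.5 × 0.38²] = 2.09 mA.

Triode; I_D = 2.09 mA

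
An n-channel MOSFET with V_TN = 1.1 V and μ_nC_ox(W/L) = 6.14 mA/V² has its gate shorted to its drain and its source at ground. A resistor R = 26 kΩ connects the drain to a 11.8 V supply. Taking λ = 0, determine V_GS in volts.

With gate tied to drain, V_GS = V_DS ≥ V_GS − V_TN, so the device is in saturation.
KCL at the drain: ½ k_n (V_GS − V_TN)² = (V_DD − V_GS)/R.
Let x = V_GS − 1.1. Then 79.8 x² + x − 10.7 = 0, giving x = 0.36 V (positive root), so V_GS = 1.46 V.
I_D = (V_DD − V_GS)/R = (11.8 − 1.46) / 26 = 0.398 mA.

V_GS = 1.46 V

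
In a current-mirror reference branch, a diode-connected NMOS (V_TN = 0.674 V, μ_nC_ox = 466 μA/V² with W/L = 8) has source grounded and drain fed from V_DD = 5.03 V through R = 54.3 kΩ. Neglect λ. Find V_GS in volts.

V_GS = 0.877 V

With gate tied to drain, V_GS = V_DS ≥ V_GS − V_TN, so the device is in saturation.
k_n = μ_nC_ox · (W/L) = 3.728 mA/V².
KCL at the drain: ½ k_n (V_GS − V_TN)² = (V_DD − V_GS)/R.
Let x = V_GS − 0.674. Then 101 x² + x − 4.356 = 0, giving x = 0.203 V (positive root), so V_GS = 0.877 V.
I_D = (V_DD − V_GS)/R = (5.03 − 0.877) / 54.3 = 0.0765 mA.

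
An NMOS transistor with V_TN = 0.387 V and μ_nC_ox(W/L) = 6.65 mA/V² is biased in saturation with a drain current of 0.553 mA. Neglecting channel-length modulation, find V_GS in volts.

In saturation I_D = ½ k_n (V_GS − V_TN)², so V_GS − V_TN = √(2 I_D / k_n) = √(2 × 0.553 / 6.65) = 0.408 V.
V_GS = 0.387 + 0.408 = 0.795 V.

V_GS = 0.795 V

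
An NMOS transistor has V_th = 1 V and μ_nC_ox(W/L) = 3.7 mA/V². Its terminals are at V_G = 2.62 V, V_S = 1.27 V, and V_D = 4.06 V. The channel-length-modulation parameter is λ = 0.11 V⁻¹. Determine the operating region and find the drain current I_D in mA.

V_GS = V_G − V_S = 2.62 − 1.27 = 1.35 V; V_DS = V_D − V_S = 4.06 − 1.27 = 2.79 V.
V_ov = V_GS − V_th = 1.35 − 1 = 0.35 V.
Since V_DS = 2.79 V ≥ V_ov = 0.35 V, the device is in saturation.
I_D = ½ k_n V_ov² (1 + λ V_DS) = 0.5 × 3.7 × 0.35² × (1 + 0.11 × 2.79) = 0.296 mA.

Saturation; I_D = 0.296 mA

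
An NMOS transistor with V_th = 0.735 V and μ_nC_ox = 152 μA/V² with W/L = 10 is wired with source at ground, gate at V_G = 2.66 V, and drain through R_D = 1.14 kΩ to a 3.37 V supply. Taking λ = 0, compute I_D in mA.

I_D = 2.11 mA

V_GS = V_G = 2.66 V, so V_ov = 2.66 − 0.735 = 1.93 V.
k_n = μ_nC_ox · (W/L) = 1.52 mA/V².
Assume saturation: I_D = ½ k_n V_ov² = 0.5 × 1.52 × 1.93² = 2.82 mA, giving V_DS = V_DD − I_D R_D = 3.37 − 2.82 × 1.14 = 0.159 V.
But 0.159 V < V_ov = 1.93 V, so the device is actually in triode.
In triode I_D = k_n[V_ov V_DS − ½ V_DS²] and I_D = (V_DD − V_DS)/R_D. Equating: 0.866 V_DS² − 4.336 V_DS + 3.37 = 0, giving V_DS = 0.962 V (the root below V_ov).
I_D = (3.37 − 0.962) / 1.14 = 2.11 mA.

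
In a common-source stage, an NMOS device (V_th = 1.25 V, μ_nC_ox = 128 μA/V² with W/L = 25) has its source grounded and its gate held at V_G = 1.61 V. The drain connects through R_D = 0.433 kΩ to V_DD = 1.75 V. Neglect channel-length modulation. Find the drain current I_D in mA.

I_D = 0.207 mA

V_GS = V_G = 1.61 V, so V_ov = 1.61 − 1.25 = 0.36 V.
k_n = μ_nC_ox · (W/L) = 3.2 mA/V².
Assume saturation: I_D = ½ k_n V_ov² = 0.5 × 3.2 × 0.36² = 0.207 mA, giving V_DS = V_DD − I_D R_D = 1.75 − 0.207 × 0.433 = 1.66 V.
V_DS = 1.66 V ≥ V_ov = 0.36 V, confirming saturation.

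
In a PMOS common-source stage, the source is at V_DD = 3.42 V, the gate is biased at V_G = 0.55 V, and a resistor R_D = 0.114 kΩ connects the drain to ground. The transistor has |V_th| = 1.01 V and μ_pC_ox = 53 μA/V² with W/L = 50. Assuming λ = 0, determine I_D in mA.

I_D = 4.58 mA

V_SG = V_DD − V_G = 3.42 − 0.55 = 2.87 V, so V_ov = 2.87 − 1.01 = 1.86 V.
k_p = μ_pC_ox · (W/L) = 2.65 mA/V².
Assume saturation: I_D = ½ k_p V_ov² = 0.5 × 2.65 × 1.86² = 4.58 mA, giving V_SD = V_DD − I_D R_D = 3.42 − 4.58 × 0.114 = 2.9 V.
V_SD = 2.9 V ≥ V_ov = 1.86 V, confirming saturation.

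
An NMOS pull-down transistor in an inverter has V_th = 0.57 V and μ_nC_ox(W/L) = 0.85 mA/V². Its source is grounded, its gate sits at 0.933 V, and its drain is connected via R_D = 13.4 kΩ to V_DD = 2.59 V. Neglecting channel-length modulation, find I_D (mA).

V_GS = V_G = 0.933 V, so V_ov = 0.933 − 0.57 = 0.363 V.
Assume saturation: I_D = ½ k_n V_ov² = 0.5 × 0.85 × 0.363² = 0.056 mA, giving V_DS = V_DD − I_D R_D = 2.59 − 0.056 × 13.4 = 1.84 V.
V_DS = 1.84 V ≥ V_ov = 0.363 V, confirming saturation.

I_D = 0.0560 mA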